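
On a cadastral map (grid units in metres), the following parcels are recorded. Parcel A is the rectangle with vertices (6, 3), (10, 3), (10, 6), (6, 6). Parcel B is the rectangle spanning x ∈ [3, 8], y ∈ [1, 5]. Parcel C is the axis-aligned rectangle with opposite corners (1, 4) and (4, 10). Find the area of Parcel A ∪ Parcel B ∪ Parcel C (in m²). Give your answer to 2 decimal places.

45.00

By inclusion–exclusion:
Individual areas: |Parcel A| = 12, |Parcel B| = 20, |Parcel C| = 18.
|Parcel A∩Parcel B|: x∈[6,8], y∈[3,5] → 2·2 = 4.
|Parcel A∩Parcel C| = 0 (no overlap).
|Parcel B∩Parcel C|: x∈[3,4], y∈[4,5] → 1·1 = 1.
|Parcel A∩Parcel B∩Parcel C| = 0.
|Parcel A ∪ Parcel B ∪ Parcel C| = 50 − 5 + 0 = 45.00.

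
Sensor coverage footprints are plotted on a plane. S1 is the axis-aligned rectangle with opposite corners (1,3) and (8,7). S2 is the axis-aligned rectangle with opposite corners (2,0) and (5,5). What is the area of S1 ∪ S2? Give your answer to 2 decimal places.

By inclusion–exclusion:
Individual areas: |S1| = 28, |S2| = 15.
|S1∩S2|: x∈[2,5], y∈[3,5] → 3·2 = 6.
|S1 ∪ S2| = 43 − 6 = 37.00.

37.00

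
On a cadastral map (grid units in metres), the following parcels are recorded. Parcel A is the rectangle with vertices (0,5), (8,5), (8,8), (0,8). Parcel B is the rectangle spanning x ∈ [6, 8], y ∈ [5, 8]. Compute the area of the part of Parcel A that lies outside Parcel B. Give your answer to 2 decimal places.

|Parcel A∩Parcel B|: x∈[6,8], y∈[5,8] → 2·3 = 6.
|Parcel A| = 24.
|Parcel A ∖ Parcel B| = |Parcel A| − |Parcel A∩Parcel B| = 24 − 6 = 18.00.

18.00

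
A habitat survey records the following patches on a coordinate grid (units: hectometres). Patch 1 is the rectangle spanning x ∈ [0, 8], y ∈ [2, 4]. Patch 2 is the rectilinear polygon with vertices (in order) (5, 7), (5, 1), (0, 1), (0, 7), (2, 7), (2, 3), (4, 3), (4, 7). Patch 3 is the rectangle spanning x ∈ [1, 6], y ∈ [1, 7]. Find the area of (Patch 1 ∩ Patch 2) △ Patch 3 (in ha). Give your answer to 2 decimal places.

26.00

|Patch 1 ∩ Patch 2| = 8.
|(Patch 1 ∩ Patch 2) ∩ Patch 3| = 6.
|(Patch 1 ∩ Patch 2) △ Patch 3| = 8 + 30 − 12 = 26.00.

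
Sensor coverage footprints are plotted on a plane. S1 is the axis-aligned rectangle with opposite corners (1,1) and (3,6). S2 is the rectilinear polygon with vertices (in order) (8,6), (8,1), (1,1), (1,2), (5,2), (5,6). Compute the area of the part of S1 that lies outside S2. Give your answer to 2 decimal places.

|S1| = 10, |S1∩S2| = 2.
|S1 ∖ S2| = |S1| − |S1∩S2| = 10 − 2 = 8.00.

8.00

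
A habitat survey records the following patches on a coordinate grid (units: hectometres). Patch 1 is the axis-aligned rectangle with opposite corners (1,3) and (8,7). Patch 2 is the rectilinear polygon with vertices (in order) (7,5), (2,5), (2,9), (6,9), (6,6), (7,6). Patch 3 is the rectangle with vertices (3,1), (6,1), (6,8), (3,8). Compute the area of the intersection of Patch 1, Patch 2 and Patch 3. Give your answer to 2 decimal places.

6.00

The intersection is the polygon with vertices (6,6), (6,5), (3,5), (3,7), (6,7).
By the shoelace formula its area is 6.00.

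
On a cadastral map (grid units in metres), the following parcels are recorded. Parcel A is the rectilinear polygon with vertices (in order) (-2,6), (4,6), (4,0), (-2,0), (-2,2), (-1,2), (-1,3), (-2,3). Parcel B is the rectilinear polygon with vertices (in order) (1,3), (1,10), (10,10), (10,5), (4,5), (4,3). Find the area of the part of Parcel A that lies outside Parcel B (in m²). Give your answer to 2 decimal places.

26.00

|Parcel A| = 35, |Parcel A∩Parcel B| = 9.
|Parcel A ∖ Parcel B| = |Parcel A| − |Parcel A∩Parcel B| = 35 − 9 = 26.00.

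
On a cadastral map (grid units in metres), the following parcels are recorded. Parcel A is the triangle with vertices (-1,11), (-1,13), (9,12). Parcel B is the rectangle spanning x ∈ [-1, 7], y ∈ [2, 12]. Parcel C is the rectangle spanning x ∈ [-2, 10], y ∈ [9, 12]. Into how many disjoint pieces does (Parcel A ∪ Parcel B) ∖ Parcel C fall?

(Parcel A ∪ Parcel B) ∖ Parcel C splits into 2 disjoint pieces (area 5, area 56).

2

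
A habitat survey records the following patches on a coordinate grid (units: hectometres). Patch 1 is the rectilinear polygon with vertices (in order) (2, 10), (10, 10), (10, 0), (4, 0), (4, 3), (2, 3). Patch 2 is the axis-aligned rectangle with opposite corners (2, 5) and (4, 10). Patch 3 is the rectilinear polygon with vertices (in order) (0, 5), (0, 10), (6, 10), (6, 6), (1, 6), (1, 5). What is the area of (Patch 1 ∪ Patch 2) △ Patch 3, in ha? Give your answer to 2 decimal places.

67.00

|Patch 1 ∪ Patch 2| = 74.
|(Patch 1 ∪ Patch 2) ∩ Patch 3| = 16.
|(Patch 1 ∪ Patch 2) △ Patch 3| = 74 + 25 − 32 = 67.00.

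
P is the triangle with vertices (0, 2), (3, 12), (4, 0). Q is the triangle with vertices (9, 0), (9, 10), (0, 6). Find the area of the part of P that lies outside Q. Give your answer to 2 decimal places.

16.82

|P| = 23, |P∩Q| = 6.1793.
|P ∖ Q| = |P| − |P∩Q| = 23 − 6.1793 = 16.82.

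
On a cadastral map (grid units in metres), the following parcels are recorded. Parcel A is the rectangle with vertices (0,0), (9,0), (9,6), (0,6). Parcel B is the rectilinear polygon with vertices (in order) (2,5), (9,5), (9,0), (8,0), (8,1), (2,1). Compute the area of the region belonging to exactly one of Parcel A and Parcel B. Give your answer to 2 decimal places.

25.00

|Parcel A| = 54, |Parcel B| = 29, |Parcel A∩Parcel B| = 29.
|Parcel A △ Parcel B| = |Parcel A| + |Parcel B| − 2·|Parcel A∩Parcel B| = 54 + 29 − 58 = 25.00.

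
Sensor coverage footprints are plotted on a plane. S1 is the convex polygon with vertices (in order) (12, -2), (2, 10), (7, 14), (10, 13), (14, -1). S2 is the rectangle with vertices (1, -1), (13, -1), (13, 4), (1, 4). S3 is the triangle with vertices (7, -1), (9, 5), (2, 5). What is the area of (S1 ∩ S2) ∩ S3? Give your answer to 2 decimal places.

The region (S1 ∩ S2) ∩ S3 is the polygon with vertices (8.667,4), (8.191,2.571), (7,4).
By the shoelace formula its area is 1.19.

1.19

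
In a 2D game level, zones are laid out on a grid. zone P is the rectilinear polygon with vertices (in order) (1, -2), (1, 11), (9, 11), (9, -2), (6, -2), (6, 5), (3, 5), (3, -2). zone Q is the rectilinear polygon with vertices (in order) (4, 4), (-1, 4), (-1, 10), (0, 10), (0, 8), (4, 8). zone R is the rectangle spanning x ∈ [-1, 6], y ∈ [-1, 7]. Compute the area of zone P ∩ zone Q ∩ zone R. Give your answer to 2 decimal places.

The intersection is the polygon with vertices (4,5), (3,5), (3,4), (1,4), (1,7), (4,7).
By the shoelace formula its area is 8.00.

8.00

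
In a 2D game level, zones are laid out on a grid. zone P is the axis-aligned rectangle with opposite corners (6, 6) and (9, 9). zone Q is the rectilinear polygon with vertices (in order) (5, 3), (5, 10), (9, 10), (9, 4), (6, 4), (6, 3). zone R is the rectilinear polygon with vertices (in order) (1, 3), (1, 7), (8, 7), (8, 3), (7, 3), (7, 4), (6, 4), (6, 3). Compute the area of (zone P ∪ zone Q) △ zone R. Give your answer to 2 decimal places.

|zone P ∪ zone Q| = 25.
|(zone P ∪ zone Q) ∩ zone R| = 10.
|(zone P ∪ zone Q) △ zone R| = 25 + 27 − 20 = 32.00.

32.00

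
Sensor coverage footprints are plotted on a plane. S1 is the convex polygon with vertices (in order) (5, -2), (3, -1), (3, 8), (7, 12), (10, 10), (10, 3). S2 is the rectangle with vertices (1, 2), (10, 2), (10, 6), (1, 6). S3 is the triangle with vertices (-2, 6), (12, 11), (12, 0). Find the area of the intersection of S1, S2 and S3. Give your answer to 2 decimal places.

The intersection is the polygon with vertices (10,6), (10,3), (9,2), (7.333,2), (3,3.857), (3,6).
By the shoelace formula its area is 23.48.

23.48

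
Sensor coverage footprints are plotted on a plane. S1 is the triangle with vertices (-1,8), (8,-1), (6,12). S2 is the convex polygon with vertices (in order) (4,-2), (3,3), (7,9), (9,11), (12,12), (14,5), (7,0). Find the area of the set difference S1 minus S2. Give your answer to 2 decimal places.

31.97

|S1| = 49.5, |S1∩S2| = 17.5309.
|S1 ∖ S2| = |S1| − |S1∩S2| = 49.5 − 17.5309 = 31.97.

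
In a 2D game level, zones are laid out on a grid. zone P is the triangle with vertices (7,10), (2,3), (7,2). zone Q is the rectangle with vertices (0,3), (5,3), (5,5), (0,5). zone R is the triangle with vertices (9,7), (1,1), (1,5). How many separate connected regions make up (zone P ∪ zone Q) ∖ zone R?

3

(zone P ∪ zone Q) ∖ zone R splits into 3 disjoint pieces (area 5.3261, area 6.4474, area 2).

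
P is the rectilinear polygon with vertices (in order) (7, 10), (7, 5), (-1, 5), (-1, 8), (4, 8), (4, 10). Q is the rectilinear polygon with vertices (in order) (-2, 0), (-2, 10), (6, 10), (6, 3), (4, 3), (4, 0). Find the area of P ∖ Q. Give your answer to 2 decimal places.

5.00

|P| = 30, |P∩Q| = 25.
|P ∖ Q| = |P| − |P∩Q| = 30 − 25 = 5.00.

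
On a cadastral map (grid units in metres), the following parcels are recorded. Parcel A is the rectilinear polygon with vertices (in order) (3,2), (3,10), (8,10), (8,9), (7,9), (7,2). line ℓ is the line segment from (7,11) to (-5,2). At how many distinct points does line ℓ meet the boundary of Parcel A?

The segment meets the boundary at (3,8), (5.667,10).

2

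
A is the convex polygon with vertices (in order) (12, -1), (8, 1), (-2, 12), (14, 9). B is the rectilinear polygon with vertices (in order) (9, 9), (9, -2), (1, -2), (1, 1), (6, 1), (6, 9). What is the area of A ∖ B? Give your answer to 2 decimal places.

72.95

|A| = 95, |A∩B| = 22.05.
|A ∖ B| = |A| − |A∩B| = 95 − 22.05 = 72.95.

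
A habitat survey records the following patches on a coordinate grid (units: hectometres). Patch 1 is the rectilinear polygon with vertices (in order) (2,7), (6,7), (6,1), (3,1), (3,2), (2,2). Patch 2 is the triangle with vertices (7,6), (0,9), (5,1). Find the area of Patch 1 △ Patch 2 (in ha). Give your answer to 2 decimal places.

|Patch 1| = 23, |Patch 2| = 20.5, |Patch 1∩Patch 2| = 15.169.
|Patch 1 △ Patch 2| = |Patch 1| + |Patch 2| − 2·|Patch 1∩Patch 2| = 23 + 20.5 − 30.3381 = 13.16.

13.16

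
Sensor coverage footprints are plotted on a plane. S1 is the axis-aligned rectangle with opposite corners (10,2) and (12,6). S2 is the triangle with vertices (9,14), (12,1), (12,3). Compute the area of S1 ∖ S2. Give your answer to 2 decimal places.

|S1| = 8, |S1∩S2| = 1.542.
|S1 ∖ S2| = |S1| − |S1∩S2| = 8 − 1.542 = 6.46.

6.46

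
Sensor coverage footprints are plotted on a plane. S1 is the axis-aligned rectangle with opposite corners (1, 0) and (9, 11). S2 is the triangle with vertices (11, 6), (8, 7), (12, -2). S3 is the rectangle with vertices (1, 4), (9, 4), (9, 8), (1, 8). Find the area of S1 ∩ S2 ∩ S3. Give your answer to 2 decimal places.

The intersection is the polygon with vertices (8,7), (9,6.667), (9,4.75).
By the shoelace formula its area is 0.96.

0.96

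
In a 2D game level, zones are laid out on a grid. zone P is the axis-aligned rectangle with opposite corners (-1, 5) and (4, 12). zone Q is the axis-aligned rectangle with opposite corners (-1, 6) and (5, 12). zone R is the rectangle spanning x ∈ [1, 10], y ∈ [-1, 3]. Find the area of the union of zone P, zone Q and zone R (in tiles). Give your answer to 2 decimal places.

77.00

By inclusion–exclusion:
Individual areas: |zone P| = 35, |zone Q| = 36, |zone R| = 36.
|zone P∩zone Q|: x∈[-1,4], y∈[6,12] → 5·6 = 30.
|zone P∩zone R| = 0 (no overlap).
|zone Q∩zone R| = 0 (no overlap).
|zone P∩zone Q∩zone R| = 0.
|zone P ∪ zone Q ∪ zone R| = 107 − 30 + 0 = 77.00.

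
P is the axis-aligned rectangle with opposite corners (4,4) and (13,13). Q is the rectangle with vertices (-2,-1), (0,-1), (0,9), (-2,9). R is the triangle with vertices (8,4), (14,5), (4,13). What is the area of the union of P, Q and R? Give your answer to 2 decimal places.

101.48

By inclusion–exclusion:
Individual areas: |P| = 81, |Q| = 20, |R| = 29.
|P∩Q| = 0 (no overlap).
|P∩R| = 28.5167.
|Q∩R| = 0.
|P∩Q∩R| = 0.
|P ∪ Q ∪ R| = 130 − 28.5167 + 0 = 101.48.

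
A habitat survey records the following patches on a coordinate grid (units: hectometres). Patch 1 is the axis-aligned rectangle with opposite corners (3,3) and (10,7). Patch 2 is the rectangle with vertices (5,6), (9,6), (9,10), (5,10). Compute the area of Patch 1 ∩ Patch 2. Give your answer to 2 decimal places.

4.00

|Patch 1∩Patch 2|: x∈[5,9], y∈[6,7] → 4·1 = 4.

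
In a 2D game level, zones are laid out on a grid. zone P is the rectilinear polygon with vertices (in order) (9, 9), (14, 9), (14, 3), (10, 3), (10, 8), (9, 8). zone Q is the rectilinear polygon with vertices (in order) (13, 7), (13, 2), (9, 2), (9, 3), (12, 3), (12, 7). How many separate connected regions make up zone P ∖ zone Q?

1

zone P ∖ zone Q is a single connected region.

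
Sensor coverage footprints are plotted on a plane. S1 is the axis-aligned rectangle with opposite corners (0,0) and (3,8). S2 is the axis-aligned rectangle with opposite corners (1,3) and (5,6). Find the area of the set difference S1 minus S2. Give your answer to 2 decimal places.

18.00

|S1∩S2|: x∈[1,3], y∈[3,6] → 2·3 = 6.
|S1| = 24.
|S1 ∖ S2| = |S1| − |S1∩S2| = 24 − 6 = 18.00.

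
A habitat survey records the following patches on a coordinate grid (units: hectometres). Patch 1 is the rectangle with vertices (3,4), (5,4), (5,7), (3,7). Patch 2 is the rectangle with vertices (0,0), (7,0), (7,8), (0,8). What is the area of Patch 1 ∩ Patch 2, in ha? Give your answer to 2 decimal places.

6.00

|Patch 1∩Patch 2|: x∈[3,5], y∈[4,7] → 2·3 = 6.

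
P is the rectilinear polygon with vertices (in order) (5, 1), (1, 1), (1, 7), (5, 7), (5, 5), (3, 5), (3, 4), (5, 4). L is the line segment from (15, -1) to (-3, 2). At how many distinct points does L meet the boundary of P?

The segment meets the boundary at (1,1.333), (3,1).

2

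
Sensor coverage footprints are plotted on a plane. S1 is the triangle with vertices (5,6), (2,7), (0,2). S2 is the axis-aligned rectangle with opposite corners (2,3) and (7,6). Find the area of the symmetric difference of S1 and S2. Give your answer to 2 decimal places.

16.30

|S1| = 8.5, |S2| = 15, |S1∩S2| = 3.6.
|S1 △ S2| = |S1| + |S2| − 2·|S1∩S2| = 8.5 + 15 − 7.2 = 16.30.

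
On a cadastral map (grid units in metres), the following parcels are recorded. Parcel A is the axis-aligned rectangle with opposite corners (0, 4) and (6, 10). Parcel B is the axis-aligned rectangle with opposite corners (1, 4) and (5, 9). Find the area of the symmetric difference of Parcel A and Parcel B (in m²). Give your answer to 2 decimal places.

|Parcel A∩Parcel B|: x∈[1,5], y∈[4,9] → 4·5 = 20.
|Parcel A △ Parcel B| = |Parcel A| + |Parcel B| − 2·|Parcel A∩Parcel B| = 36 + 20 − 40 = 16.00.

16.00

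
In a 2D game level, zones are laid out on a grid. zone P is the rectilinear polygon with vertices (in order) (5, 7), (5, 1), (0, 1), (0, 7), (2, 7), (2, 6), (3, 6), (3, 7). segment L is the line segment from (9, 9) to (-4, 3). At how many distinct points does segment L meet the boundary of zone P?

4

The segment meets the boundary at (0,4.846), (2.5,6), (3,6.231), (4.667,7).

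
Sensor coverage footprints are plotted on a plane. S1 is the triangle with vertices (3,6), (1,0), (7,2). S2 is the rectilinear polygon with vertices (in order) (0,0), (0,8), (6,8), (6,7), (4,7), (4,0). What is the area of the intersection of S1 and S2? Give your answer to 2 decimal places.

10.00

The intersection is the polygon with vertices (3,6), (4,5), (4,1), (1,0).
By the shoelace formula its area is 10.00.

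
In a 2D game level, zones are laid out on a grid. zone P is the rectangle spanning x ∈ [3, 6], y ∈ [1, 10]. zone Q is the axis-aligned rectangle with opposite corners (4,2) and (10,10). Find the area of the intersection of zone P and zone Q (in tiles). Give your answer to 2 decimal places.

16.00

|zone P∩zone Q|: x∈[4,6], y∈[2,10] → 2·8 = 16.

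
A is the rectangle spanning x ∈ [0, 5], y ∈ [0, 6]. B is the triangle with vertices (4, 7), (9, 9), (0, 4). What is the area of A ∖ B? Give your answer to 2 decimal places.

29.07

|A| = 30, |A∩B| = 0.9333.
|A ∖ B| = |A| − |A∩B| = 30 − 0.9333 = 29.07.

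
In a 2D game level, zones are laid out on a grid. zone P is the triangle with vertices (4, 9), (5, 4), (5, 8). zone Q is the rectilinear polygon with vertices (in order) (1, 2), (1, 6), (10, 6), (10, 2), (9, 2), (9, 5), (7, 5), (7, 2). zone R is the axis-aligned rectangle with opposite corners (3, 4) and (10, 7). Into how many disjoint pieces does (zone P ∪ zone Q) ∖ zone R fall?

3

(zone P ∪ zone Q) ∖ zone R splits into 3 disjoint pieces (area 1.1, area 2, area 16).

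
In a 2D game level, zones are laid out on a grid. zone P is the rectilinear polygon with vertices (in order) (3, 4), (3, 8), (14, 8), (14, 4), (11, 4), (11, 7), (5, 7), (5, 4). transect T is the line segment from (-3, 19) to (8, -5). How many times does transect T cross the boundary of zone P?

The segment meets the boundary at (3.875,4), (3,5.909).

2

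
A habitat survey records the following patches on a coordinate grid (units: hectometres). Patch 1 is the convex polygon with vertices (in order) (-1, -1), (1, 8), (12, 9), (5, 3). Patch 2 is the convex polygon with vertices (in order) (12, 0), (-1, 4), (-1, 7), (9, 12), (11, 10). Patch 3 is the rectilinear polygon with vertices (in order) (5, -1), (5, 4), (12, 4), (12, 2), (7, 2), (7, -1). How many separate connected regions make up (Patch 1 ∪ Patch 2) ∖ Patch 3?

(Patch 1 ∪ Patch 2) ∖ Patch 3 splits into 2 disjoint pieces (area 86.8507, area 5.9538).

2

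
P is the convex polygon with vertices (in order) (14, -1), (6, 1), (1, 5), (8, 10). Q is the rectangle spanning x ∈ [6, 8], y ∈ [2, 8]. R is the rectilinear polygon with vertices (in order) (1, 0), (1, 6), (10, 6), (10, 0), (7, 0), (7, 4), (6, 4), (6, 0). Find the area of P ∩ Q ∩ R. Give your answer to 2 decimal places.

6.00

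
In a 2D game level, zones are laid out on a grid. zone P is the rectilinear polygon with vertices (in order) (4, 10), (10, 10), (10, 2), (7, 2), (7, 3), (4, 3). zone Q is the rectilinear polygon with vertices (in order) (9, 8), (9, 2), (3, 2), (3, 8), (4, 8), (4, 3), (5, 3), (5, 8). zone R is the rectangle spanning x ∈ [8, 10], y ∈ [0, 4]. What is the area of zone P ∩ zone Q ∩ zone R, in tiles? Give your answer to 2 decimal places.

The intersection is the polygon with vertices (9,2), (8,2), (8,4), (9,4).
By the shoelace formula its area is 2.00.

2.00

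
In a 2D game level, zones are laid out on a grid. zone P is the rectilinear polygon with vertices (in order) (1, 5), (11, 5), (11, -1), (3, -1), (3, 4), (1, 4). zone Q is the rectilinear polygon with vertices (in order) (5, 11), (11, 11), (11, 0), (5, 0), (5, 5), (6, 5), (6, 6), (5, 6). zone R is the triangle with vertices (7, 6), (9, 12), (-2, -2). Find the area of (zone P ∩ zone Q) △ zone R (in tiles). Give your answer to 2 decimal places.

48.32

|zone P ∩ zone Q| = 30.
|(zone P ∩ zone Q) ∩ zone R| = 0.3403.
|(zone P ∩ zone Q) △ zone R| = 30 + 19 − 0.6806 = 48.32.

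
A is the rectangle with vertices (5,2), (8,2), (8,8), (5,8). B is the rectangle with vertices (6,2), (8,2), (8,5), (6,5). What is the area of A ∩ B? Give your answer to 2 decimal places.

|A∩B|: x∈[6,8], y∈[2,5] → 2·3 = 6.

6.00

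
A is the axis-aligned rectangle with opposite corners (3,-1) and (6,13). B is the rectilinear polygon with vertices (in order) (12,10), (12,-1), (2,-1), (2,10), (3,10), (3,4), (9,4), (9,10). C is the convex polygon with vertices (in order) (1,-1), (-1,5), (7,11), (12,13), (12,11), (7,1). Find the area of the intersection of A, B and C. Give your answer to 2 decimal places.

11.50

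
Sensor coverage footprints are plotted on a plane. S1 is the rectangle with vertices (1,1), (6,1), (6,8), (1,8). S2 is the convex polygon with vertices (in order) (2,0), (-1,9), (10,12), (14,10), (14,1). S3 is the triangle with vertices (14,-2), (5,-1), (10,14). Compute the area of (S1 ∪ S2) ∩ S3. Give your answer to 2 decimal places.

The region (S1 ∪ S2) ∩ S3 is the polygon with vertices (10,12), (10.571,11.714), (13.265,0.939), (5.429,0.286), (9.267,11.8).
By the shoelace formula its area is 50.94.

50.94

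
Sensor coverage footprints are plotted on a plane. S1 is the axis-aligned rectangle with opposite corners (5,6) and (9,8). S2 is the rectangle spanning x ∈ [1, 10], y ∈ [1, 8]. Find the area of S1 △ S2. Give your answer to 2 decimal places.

|S1∩S2|: x∈[5,9], y∈[6,8] → 4·2 = 8.
|S1 △ S2| = |S1| + |S2| − 2·|S1∩S2| = 8 + 63 − 16 = 55.00.

55.00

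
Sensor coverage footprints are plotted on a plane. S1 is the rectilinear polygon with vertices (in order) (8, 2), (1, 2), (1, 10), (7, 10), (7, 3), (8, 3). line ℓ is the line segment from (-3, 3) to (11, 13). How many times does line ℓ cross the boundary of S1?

2

The segment meets the boundary at (6.8,10), (1,5.857).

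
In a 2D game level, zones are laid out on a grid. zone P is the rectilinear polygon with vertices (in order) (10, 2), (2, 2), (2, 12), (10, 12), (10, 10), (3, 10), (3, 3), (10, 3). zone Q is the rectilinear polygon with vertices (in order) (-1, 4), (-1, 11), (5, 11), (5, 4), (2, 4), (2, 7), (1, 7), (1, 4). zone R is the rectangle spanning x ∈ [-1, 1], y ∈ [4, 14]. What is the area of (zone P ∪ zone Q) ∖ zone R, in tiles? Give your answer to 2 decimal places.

47.00

|zone P ∪ zone Q| = 61.
|(zone P ∪ zone Q) ∩ zone R| = 14.
|(zone P ∪ zone Q) ∖ zone R| = 61 − 14 = 47.00.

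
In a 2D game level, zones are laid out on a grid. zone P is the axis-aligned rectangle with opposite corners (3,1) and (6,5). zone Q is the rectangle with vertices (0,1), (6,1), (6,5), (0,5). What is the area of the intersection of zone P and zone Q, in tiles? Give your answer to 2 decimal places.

12.00

|zone P∩zone Q|: x∈[3,6], y∈[1,5] → 3·4 = 12.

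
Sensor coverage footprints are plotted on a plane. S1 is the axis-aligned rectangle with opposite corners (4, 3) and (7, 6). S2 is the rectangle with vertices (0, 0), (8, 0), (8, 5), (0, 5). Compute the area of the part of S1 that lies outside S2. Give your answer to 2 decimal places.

3.00

|S1∩S2|: x∈[4,7], y∈[3,5] → 3·2 = 6.
|S1| = 9.
|S1 ∖ S2| = |S1| − |S1∩S2| = 9 − 6 = 3.00.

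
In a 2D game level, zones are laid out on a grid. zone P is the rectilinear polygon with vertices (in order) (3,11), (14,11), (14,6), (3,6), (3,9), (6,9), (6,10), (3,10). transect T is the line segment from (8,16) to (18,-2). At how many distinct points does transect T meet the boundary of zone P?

The segment meets the boundary at (13.556,6), (10.778,11).

2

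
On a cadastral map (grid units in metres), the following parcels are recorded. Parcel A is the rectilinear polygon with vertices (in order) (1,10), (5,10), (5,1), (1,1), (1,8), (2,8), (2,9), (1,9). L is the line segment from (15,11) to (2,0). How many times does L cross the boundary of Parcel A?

2

The segment meets the boundary at (3.182,1), (5,2.538).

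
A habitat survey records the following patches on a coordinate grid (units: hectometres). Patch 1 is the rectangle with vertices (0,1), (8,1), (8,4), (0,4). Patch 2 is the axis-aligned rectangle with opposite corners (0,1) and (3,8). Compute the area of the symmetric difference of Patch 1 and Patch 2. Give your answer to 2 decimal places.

|Patch 1∩Patch 2|: x∈[0,3], y∈[1,4] → 3·3 = 9.
|Patch 1 △ Patch 2| = |Patch 1| + |Patch 2| − 2·|Patch 1∩Patch 2| = 24 + 21 − 18 = 27.00.

27.00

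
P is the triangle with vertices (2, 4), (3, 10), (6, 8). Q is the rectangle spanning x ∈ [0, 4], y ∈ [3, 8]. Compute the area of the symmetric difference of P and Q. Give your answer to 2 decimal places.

20.67

|P| = 10, |Q| = 20, |P∩Q| = 4.6667.
|P △ Q| = |P| + |Q| − 2·|P∩Q| = 10 + 20 − 9.3333 = 20.67.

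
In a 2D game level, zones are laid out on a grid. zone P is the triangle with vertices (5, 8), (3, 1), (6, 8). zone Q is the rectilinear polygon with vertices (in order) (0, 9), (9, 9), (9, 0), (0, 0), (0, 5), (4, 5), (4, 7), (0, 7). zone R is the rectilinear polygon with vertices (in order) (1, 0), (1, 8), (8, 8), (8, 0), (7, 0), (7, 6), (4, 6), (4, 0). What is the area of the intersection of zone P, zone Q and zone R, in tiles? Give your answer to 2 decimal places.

2.30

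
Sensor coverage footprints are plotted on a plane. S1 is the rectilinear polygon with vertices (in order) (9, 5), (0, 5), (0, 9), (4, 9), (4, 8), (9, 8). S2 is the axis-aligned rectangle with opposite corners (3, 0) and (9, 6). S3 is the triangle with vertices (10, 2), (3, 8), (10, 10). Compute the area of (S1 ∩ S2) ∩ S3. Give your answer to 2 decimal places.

3.08

The region (S1 ∩ S2) ∩ S3 is the polygon with vertices (9,6), (9,5), (6.5,5), (5.333,6).
By the shoelace formula its area is 3.08.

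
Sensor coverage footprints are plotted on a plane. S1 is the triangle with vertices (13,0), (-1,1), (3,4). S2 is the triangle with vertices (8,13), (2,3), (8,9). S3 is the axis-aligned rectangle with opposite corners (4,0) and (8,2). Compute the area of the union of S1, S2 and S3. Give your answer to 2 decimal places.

36.91

By inclusion–exclusion:
Individual areas: |S1| = 23, |S2| = 12, |S3| = 8.
|S1∩S2| = 0.0909.
|S1∩S3| = 6.
|S2∩S3| = 0.
|S1∩S2∩S3| = 0.
|S1 ∪ S2 ∪ S3| = 43 − 6.0909 + 0 = 36.91.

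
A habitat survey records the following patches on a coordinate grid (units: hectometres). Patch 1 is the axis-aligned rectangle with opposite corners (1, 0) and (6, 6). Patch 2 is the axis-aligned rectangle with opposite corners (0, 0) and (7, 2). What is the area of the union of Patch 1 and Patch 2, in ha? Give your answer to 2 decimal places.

34.00

By inclusion–exclusion:
Individual areas: |Patch 1| = 30, |Patch 2| = 14.
|Patch 1∩Patch 2|: x∈[1,6], y∈[0,2] → 5·2 = 10.
|Patch 1 ∪ Patch 2| = 44 − 10 = 34.00.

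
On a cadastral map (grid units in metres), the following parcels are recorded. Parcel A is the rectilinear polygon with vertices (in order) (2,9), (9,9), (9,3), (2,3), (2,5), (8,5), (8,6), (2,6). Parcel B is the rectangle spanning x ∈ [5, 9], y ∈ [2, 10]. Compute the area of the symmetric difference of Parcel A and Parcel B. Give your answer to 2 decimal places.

|Parcel A| = 36, |Parcel B| = 32, |Parcel A∩Parcel B| = 21.
|Parcel A △ Parcel B| = |Parcel A| + |Parcel B| − 2·|Parcel A∩Parcel B| = 36 + 32 − 42 = 26.00.

26.00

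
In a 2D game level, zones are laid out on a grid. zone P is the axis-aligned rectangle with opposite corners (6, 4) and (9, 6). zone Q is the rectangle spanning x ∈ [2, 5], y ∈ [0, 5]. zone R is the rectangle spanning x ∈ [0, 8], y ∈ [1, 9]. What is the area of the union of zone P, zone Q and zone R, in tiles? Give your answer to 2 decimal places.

69.00

By inclusion–exclusion:
Individual areas: |zone P| = 6, |zone Q| = 15, |zone R| = 64.
|zone P∩zone Q| = 0 (no overlap).
|zone P∩zone R|: x∈[6,8], y∈[4,6] → 2·2 = 4.
|zone Q∩zone R|: x∈[2,5], y∈[1,5] → 3·4 = 12.
|zone P∩zone Q∩zone R| = 0.
|zone P ∪ zone Q ∪ zone R| = 85 − 16 + 0 = 69.00.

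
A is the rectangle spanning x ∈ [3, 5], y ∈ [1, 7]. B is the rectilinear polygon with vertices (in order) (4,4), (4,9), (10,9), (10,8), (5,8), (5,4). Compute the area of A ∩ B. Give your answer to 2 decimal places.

The intersection is the polygon with vertices (5,4), (4,4), (4,7), (5,7).
By the shoelace formula its area is 3.00.

3.00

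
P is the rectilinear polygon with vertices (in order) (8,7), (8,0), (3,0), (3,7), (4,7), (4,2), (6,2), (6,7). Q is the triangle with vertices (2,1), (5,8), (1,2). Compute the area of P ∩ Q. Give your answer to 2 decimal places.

The intersection is the polygon with vertices (3,5), (4,6.5), (4,5.667), (3,3.333).
By the shoelace formula its area is 1.25.

1.25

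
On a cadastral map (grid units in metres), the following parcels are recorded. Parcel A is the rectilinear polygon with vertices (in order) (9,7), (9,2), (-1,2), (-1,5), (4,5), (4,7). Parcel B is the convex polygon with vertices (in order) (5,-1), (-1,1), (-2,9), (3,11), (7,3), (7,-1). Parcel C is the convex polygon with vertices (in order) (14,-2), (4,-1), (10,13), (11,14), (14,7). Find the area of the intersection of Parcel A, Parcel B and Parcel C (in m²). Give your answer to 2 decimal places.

2.39

The intersection is the polygon with vertices (7,3), (7,2), (5.286,2), (6.308,4.385).
By the shoelace formula its area is 2.39.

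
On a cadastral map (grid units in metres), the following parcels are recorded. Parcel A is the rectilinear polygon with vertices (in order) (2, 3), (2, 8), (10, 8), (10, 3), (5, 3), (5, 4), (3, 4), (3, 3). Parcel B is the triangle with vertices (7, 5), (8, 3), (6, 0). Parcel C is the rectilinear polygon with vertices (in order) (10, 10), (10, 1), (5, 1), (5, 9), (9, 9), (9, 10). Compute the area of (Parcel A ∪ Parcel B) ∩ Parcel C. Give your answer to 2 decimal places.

|Parcel A ∪ Parcel B| = 40.1.
|(Parcel A ∪ Parcel B) ∩ Parcel C| = 26.87.

26.87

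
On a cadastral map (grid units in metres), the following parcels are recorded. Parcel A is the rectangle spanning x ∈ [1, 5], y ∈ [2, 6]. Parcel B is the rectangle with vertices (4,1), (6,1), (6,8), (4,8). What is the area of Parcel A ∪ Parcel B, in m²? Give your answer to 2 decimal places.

26.00

By inclusion–exclusion:
Individual areas: |Parcel A| = 16, |Parcel B| = 14.
|Parcel A∩Parcel B|: x∈[4,5], y∈[2,6] → 1·4 = 4.
|Parcel A ∪ Parcel B| = 30 − 4 = 26.00.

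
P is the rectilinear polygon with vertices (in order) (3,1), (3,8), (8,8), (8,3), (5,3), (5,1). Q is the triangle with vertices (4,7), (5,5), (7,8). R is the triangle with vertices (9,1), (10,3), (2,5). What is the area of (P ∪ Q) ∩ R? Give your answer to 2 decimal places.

The region (P ∪ Q) ∩ R is the polygon with vertices (8,3), (5.5,3), (3,4.429), (3,4.75), (8,3.5).
By the shoelace formula its area is 3.84.

3.84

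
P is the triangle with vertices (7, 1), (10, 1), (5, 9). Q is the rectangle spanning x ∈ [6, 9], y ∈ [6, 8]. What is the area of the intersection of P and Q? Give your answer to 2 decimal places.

The intersection is the polygon with vertices (6.875,6), (6,6), (6,7.4).
By the shoelace formula its area is 0.61.

0.61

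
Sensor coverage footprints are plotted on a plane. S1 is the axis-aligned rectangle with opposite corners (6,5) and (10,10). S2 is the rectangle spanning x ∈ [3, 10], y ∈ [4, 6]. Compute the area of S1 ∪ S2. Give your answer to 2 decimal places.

30.00

By inclusion–exclusion:
Individual areas: |S1| = 20, |S2| = 14.
|S1∩S2|: x∈[6,10], y∈[5,6] → 4·1 = 4.
|S1 ∪ S2| = 34 − 4 = 30.00.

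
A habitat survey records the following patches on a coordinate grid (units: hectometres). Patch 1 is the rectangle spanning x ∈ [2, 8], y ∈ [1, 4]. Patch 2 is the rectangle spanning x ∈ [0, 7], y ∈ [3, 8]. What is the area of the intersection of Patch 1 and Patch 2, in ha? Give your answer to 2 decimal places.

|Patch 1∩Patch 2|: x∈[2,7], y∈[3,4] → 5·1 = 5.

5.00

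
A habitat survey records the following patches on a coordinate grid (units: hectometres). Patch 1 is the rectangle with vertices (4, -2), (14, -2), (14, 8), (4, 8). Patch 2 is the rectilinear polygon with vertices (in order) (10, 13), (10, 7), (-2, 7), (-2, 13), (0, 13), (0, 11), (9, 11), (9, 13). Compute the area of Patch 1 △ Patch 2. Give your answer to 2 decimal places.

|Patch 1| = 100, |Patch 2| = 54, |Patch 1∩Patch 2| = 6.
|Patch 1 △ Patch 2| = |Patch 1| + |Patch 2| − 2·|Patch 1∩Patch 2| = 100 + 54 − 12 = 142.00.

142.00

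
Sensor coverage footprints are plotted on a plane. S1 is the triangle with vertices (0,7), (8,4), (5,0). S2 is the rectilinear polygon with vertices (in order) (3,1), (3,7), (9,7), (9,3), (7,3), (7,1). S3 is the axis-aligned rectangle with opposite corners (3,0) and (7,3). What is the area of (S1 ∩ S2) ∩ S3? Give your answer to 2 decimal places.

5.80

The region (S1 ∩ S2) ∩ S3 is the polygon with vertices (7,2.667), (5.75,1), (4.286,1), (3,2.8), (3,3), (7,3).
By the shoelace formula its area is 5.80.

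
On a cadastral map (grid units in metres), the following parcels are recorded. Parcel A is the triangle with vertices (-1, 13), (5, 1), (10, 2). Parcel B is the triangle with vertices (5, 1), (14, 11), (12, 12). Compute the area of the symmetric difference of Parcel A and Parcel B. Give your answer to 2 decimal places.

44.45

|Parcel A| = 33, |Parcel B| = 14.5, |Parcel A∩Parcel B| = 1.5263.
|Parcel A △ Parcel B| = |Parcel A| + |Parcel B| − 2·|Parcel A∩Parcel B| = 33 + 14.5 − 3.0526 = 44.45.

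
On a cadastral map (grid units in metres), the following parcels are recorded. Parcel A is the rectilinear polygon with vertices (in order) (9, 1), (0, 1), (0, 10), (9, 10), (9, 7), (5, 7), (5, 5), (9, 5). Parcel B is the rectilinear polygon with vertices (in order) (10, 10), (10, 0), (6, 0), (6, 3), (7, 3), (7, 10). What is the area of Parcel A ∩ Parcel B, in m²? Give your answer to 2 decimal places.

16.00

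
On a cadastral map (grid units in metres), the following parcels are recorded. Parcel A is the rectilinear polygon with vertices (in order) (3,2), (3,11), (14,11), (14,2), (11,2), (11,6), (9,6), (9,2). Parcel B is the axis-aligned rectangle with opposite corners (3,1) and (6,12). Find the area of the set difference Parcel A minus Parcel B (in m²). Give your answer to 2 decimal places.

64.00

|Parcel A| = 91, |Parcel A∩Parcel B| = 27.
|Parcel A ∖ Parcel B| = |Parcel A| − |Parcel A∩Parcel B| = 91 − 27 = 64.00.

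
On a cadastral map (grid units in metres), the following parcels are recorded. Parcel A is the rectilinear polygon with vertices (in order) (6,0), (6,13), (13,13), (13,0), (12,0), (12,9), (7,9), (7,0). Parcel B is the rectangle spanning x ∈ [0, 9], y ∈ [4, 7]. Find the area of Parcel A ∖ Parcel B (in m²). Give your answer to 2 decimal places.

43.00

|Parcel A| = 46, |Parcel A∩Parcel B| = 3.
|Parcel A ∖ Parcel B| = |Parcel A| − |Parcel A∩Parcel B| = 46 − 3 = 43.00.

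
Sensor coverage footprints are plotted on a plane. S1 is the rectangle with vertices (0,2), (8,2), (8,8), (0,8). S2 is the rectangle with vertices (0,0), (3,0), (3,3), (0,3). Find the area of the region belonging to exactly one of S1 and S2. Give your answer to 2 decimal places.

51.00

|S1∩S2|: x∈[0,3], y∈[2,3] → 3·1 = 3.
|S1 △ S2| = |S1| + |S2| − 2·|S1∩S2| = 48 + 9 − 6 = 51.00.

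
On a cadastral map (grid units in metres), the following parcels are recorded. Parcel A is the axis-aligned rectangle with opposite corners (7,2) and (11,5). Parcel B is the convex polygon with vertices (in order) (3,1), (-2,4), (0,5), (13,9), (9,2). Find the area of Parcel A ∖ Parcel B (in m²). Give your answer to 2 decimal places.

|Parcel A| = 12, |Parcel A∩Parcel B| = 8.5714.
|Parcel A ∖ Parcel B| = |Parcel A| − |Parcel A∩Parcel B| = 12 − 8.5714 = 3.43.

3.43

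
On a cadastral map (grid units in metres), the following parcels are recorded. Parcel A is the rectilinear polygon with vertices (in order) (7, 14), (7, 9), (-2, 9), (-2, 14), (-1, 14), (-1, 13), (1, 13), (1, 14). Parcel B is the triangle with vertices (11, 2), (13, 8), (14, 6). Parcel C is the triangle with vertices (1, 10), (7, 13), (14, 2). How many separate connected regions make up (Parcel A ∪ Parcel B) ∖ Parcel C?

(Parcel A ∪ Parcel B) ∖ Parcel C splits into 3 disjoint pieces (area 28.8125, area 0.4031, area 3.6053).

3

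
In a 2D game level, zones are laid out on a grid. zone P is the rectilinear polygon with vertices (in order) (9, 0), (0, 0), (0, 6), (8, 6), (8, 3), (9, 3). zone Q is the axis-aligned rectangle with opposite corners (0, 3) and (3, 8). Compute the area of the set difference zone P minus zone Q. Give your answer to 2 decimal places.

42.00

|zone P| = 51, |zone P∩zone Q| = 9.
|zone P ∖ zone Q| = |zone P| − |zone P∩zone Q| = 51 − 9 = 42.00.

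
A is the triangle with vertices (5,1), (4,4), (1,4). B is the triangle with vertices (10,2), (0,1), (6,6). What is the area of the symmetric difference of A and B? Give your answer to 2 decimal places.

|A| = 4.5, |B| = 22, |A∩B| = 3.0591.
|A △ B| = |A| + |B| − 2·|A∩B| = 4.5 + 22 − 6.1181 = 20.38.

20.38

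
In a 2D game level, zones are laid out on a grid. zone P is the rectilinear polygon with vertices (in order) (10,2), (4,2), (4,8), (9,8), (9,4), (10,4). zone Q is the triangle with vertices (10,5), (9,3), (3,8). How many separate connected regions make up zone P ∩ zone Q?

1

zone P ∩ zone Q is a single connected region.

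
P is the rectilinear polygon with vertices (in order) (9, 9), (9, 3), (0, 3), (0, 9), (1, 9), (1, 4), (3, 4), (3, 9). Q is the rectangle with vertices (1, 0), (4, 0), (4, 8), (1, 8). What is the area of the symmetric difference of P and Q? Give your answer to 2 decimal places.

54.00

|P| = 44, |Q| = 24, |P∩Q| = 7.
|P △ Q| = |P| + |Q| − 2·|P∩Q| = 44 + 24 − 14 = 54.00.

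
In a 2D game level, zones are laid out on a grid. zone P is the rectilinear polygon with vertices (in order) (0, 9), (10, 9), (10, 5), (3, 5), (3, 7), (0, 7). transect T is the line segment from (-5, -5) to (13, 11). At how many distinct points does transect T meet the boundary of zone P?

The segment meets the boundary at (10,8.333), (6.25,5).

2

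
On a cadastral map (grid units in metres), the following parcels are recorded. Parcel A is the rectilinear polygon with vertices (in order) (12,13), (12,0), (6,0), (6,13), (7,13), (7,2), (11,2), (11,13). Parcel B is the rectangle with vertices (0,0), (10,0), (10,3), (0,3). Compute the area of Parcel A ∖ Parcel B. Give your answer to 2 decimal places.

25.00

|Parcel A| = 34, |Parcel A∩Parcel B| = 9.
|Parcel A ∖ Parcel B| = |Parcel A| − |Parcel A∩Parcel B| = 34 − 9 = 25.00.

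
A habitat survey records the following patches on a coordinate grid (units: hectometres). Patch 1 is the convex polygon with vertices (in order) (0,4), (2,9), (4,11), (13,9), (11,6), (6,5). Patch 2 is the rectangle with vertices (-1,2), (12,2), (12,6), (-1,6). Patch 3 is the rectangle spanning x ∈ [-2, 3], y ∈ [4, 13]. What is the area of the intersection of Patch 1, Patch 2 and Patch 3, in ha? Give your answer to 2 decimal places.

4.45

The intersection is the polygon with vertices (3,6), (3,4.5), (0,4), (0.8,6).
By the shoelace formula its area is 4.45.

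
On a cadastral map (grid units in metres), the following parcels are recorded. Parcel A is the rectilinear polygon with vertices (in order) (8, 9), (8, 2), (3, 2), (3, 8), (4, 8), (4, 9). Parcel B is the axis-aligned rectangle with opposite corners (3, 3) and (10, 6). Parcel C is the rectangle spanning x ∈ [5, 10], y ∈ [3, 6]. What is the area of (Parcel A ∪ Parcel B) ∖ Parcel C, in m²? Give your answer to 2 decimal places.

25.00

|Parcel A ∪ Parcel B| = 40.
|(Parcel A ∪ Parcel B) ∩ Parcel C| = 15.
|(Parcel A ∪ Parcel B) ∖ Parcel C| = 40 − 15 = 25.00.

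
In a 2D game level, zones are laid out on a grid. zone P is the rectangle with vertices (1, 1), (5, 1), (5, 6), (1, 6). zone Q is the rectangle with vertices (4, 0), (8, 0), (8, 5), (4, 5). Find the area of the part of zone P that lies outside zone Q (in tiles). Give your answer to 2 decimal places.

|zone P∩zone Q|: x∈[4,5], y∈[1,5] → 1·4 = 4.
|zone P| = 20.
|zone P ∖ zone Q| = |zone P| − |zone P∩zone Q| = 20 − 4 = 16.00.

16.00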